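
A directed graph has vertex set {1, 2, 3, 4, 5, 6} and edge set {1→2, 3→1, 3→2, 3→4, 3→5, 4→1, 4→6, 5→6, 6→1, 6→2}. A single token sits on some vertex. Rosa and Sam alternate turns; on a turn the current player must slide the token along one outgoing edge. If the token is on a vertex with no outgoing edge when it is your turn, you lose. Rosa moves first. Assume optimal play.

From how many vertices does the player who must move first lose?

Classify positions by backward induction: terminal positions (no move available) are L. From any other position, the mover wins iff some move reaches an L.
Every edge goes from a vertex to one that appears earlier in the order 2, 1, 6, 5, 4, 3, so processing vertices in that order labels each vertex after all of its successors.
2: no outgoing edge → L
1: →2(L), so W
6: →2(L), so W
5: →6(W) only, which is W, so L
4: →6(W), 1(W) — all W, so L
3: →4(L), so W
The L vertices are 2, 4, 5; that is 3 in all.

3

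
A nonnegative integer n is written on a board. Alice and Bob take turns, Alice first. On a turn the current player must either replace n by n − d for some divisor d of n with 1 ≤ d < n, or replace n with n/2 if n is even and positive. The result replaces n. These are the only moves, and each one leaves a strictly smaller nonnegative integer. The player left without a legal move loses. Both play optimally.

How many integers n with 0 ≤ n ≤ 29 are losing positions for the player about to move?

Positions with no move are L. A position that does have a move is losing for the player to move precisely when every available move leads to a winning position for the opponent. Fill in the labels:
n=0: no move → L
n=1: no move → L
n=2: →1(L), so W
n=3: →2(W) only, which is W, so L
n=4: →3(L), so W
n=5: →4(W) only, which is W, so L
n=6: →3(L), so W
n=7: →6(W) only, which is W, so L
n=8: →7(L), so W
n=9: →6(W), 8(W) — all W, so L
n=10: →5(L), so W
n=11: →10(W) only, which is W, so L
n=12: →9(L), so W
n=13: →12(W) only, which is W, so L
n=14: →7(L), so W
n=15: →10(W), 12(W), 14(W) — all W, so L
n=16: →15(L), so W
n=17: →16(W) only, which is W, so L
n=18: →9(L), so W
n=19: →18(W) only, which is W, so L
n=20: →15(L), so W
n=21: →14(W), 18(W), 20(W) — all W, so L
n=22: →11(L), so W
n=23: →22(W) only, which is W, so L
n=24: →21(L), so W
n=25: →20(W), 24(W) — all W, so L
n=26: →13(L), so W
n=27: →18(W), 24(W), 26(W) — all W, so L
n=28: →21(L), so W
n=29: →28(W) only, which is W, so L
L entries with 0 ≤ n ≤ 29: n = 0, 1, 3, 5, 7, 9, 11, 13, 15, 17, 19, 21, 23, 25, 27, 29; that makes 16.

16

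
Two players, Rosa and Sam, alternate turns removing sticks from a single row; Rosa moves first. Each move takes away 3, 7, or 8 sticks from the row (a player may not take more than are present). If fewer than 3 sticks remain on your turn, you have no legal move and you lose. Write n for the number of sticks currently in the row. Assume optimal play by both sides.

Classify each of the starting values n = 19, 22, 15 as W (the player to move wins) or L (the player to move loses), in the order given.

Use the standard recursion: the mover loses at a terminal position; elsewhere, the mover wins exactly when some move hands the opponent an L position.
n=0: no move → L
n=1: no move → L
n=2: no move → L
n=3: reaches L-position 0 → W
n=4: reaches L-position 1 → W
n=5: reaches L-position 2 → W
n=6: only reaches 3(W), which is W → L
n=7: reaches L-position 0 → W
n=8: reaches L-position 1 → W
n=9: reaches L-position 6 → W
n=10: reaches L-position 2 → W
n=11: only reaches 8(W), 4(W), 3(W), all W → L
n=12: only reaches 9(W), 5(W), 4(W), all W → L
n=13: reaches L-position 6 → W
n=14: reaches L-position 11 → W
n=15: reaches L-position 12 → W
n=16: only reaches 13(W), 9(W), 8(W), all W → L
n=17: only reaches 14(W), 10(W), 9(W), all W → L
n=18: reaches L-position 11 → W
n=19: reaches L-position 16 → W
n=20: reaches L-position 17 → W
n=21: only reaches 18(W), 14(W), 13(W), all W → L
n=22: only reaches 19(W), 15(W), 14(W), all W → L

19: W, 22: L, 15: W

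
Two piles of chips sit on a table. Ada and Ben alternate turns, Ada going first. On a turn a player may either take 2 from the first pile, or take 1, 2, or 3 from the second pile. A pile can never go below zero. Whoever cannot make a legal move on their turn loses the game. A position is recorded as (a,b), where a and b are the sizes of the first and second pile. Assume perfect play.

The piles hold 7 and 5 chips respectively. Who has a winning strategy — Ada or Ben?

Ben wins.

Compute win/loss labels from the base case upward. A position with no move is L. Any other position is W if it can reach an L in one move, else L.
No move ever increases a pile, so every position that can arise here has a ≤ 7 and b ≤ 5; it is enough to label the cells with 0 ≤ a ≤ 7 and 0 ≤ b ≤ 5.
Every move lowers a or b (never raises either), so fill the grid row by row in increasing a, and left to right within a row: each cell's successors are then already labelled.
      b=0  b=1  b=2  b=3  b=4  b=5
a=0:    L    W    W    W    L    W
a=1:    L    W    W    W    L    W
a=2:    W    L    W    W    W    L
a=3:    W    L    W    W    W    L
a=4:    L    W    W    W    L    W
a=5:    L    W    W    W    L    W
a=6:    W    L    W    W    W    L
a=7:    W    L    W    W    W    L
Cells with no legal move (terminal, hence L): (0,0), (1,0).
The remaining L cells, each justified by listing all of its moves:
(0,4): →(0,3)(W), (0,2)(W), (0,1)(W) — all W, so L
(1,4): →(1,3)(W), (1,2)(W), (1,1)(W) — all W, so L
(2,1): →(0,1)(W), (2,0)(W) — all W, so L
(2,5): →(0,5)(W), (2,4)(W), (2,3)(W), (2,2)(W) — all W, so L
(3,1): →(1,1)(W), (3,0)(W) — all W, so L
(3,5): →(1,5)(W), (3,4)(W), (3,3)(W), (3,2)(W) — all W, so L
(4,0): →(2,0)(W) only, which is W, so L
(4,4): →(2,4)(W), (4,3)(W), (4,2)(W), (4,1)(W) — all W, so L
(5,0): →(3,0)(W) only, which is W, so L
(5,4): →(3,4)(W), (5,3)(W), (5,2)(W), (5,1)(W) — all W, so L
(6,1): →(4,1)(W), (6,0)(W) — all W, so L
(6,5): →(4,5)(W), (6,4)(W), (6,3)(W), (6,2)(W) — all W, so L
(7,1): →(5,1)(W), (7,0)(W) — all W, so L
(7,5): →(5,5)(W), (7,4)(W), (7,3)(W), (7,2)(W) — all W, so L
Every other cell has at least one move into one of the L cells above, so it is W.
Every move from (7,5) reaches a W position, so the mover loses.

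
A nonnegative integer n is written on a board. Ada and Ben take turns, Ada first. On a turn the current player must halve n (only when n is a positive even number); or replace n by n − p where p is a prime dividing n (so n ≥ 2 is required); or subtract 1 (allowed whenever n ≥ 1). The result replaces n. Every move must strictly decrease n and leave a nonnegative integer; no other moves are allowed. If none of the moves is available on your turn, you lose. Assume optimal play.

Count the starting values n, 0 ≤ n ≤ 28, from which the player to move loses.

Build the W/L table. Terminal = L. A non-terminal position is W if it has a move to some L; otherwise it is L.
n=0: no move → L
n=1: W (go to 0, an L position)
n=2: W (go to 0, an L position)
n=3: W (go to 0, an L position)
n=4: L (options 2(W), 3(W) are all W)
n=5: W (go to 0, an L position)
n=6: W (go to 4, an L position)
n=7: W (go to 0, an L position)
n=8: W (go to 4, an L position)
n=9: L (options 6(W), 8(W) are all W)
n=10: W (go to 9, an L position)
n=11: W (go to 0, an L position)
n=12: W (go to 9, an L position)
n=13: W (go to 0, an L position)
n=14: L (options 7(W), 12(W), 13(W) are all W)
n=15: W (go to 14, an L position)
n=16: W (go to 14, an L position)
n=17: W (go to 0, an L position)
n=18: W (go to 9, an L position)
n=19: W (go to 0, an L position)
n=20: L (options 10(W), 15(W), 18(W), 19(W) are all W)
n=21: W (go to 14, an L position)
n=22: W (go to 20, an L position)
n=23: W (go to 0, an L position)
n=24: L (options 12(W), 21(W), 22(W), 23(W) are all W)
n=25: W (go to 20, an L position)
n=26: W (go to 24, an L position)
n=27: W (go to 24, an L position)
n=28: W (go to 14, an L position)
L entries with 0 ≤ n ≤ 28: n = 0, 4, 9, 14, 20, 24; that makes 6.

6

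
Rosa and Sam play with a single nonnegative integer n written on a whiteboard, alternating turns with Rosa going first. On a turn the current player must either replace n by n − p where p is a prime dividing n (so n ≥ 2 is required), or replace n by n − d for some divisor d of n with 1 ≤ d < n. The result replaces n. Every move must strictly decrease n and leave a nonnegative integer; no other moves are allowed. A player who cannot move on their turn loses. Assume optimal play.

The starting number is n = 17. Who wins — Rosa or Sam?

Rosa wins.

Work bottom-up. With no move the player to move loses. Otherwise the position is W if at least one move leads to an L position for the opponent, and L if every move leads to a W.
n=0: no move → L
n=1: no move → L
n=2: can move to 0, which is L ⇒ W
n=3: can move to 0, which is L ⇒ W
n=4: moves to 2(W), 3(W); every one is W ⇒ L
n=5: can move to 0, which is L ⇒ W
n=6: can move to 4, which is L ⇒ W
n=7: can move to 0, which is L ⇒ W
n=8: can move to 4, which is L ⇒ W
n=9: moves to 6(W), 8(W); every one is W ⇒ L
n=10: can move to 9, which is L ⇒ W
n=11: can move to 0, which is L ⇒ W
n=12: can move to 9, which is L ⇒ W
n=13: can move to 0, which is L ⇒ W
n=14: moves to 7(W), 12(W), 13(W); every one is W ⇒ L
n=15: can move to 14, which is L ⇒ W
n=16: can move to 14, which is L ⇒ W
n=17: can move to 0, which is L ⇒ W
From 17 Rosa can move to 0, reaching an L position.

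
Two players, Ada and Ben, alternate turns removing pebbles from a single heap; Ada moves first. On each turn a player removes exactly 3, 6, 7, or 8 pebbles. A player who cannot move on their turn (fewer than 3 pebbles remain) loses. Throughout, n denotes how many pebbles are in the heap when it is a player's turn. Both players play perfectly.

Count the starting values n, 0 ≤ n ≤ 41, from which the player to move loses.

12

Work bottom-up. With no move the player to move loses. Otherwise the position is W if at least one move leads to an L position for the opponent, and L if every move leads to a W.
n=0: no move → L
n=1: no move → L
n=2: no move → L
n=3: →0(L), so W
n=4: →1(L), so W
n=5: →2(L), so W
n=6: →0(L), so W
n=7: →1(L), so W
n=8: →2(L), so W
n=9: →2(L), so W
n=10: →2(L), so W
n=11: →8(W), 5(W), 4(W), 3(W) — all W, so L
n=12: →9(W), 6(W), 5(W), 4(W) — all W, so L
n=13: →10(W), 7(W), 6(W), 5(W) — all W, so L
n=14: →11(L), so W
n=15: →12(L), so W
n=16: →13(L), so W
n=17: →11(L), so W
n=18: →12(L), so W
n=19: →13(L), so W
n=20: →13(L), so W
n=21: →13(L), so W
n=22: →19(W), 16(W), 15(W), 14(W) — all W, so L
n=23: →20(W), 17(W), 16(W), 15(W) — all W, so L
n=24: →21(W), 18(W), 17(W), 16(W) — all W, so L
n=25: →22(L), so W
n=26: →23(L), so W
n=27: →24(L), so W
n=28: →22(L), so W
n=29: →23(L), so W
n=30: →24(L), so W
n=31: →24(L), so W
n=32: →24(L), so W
n=33: →30(W), 27(W), 26(W), 25(W) — all W, so L
n=34: →31(W), 28(W), 27(W), 26(W) — all W, so L
n=35: →32(W), 29(W), 28(W), 27(W) — all W, so L
n=36: →33(L), so W
n=37: →34(L), so W
n=38: →35(L), so W
n=39: →33(L), so W
n=40: →34(L), so W
n=41: →35(L), so W
L entries with 0 ≤ n ≤ 41: n = 0, 1, 2, 11, 12, 13, 22, 23, 24, 33, 34, 35; that makes 12.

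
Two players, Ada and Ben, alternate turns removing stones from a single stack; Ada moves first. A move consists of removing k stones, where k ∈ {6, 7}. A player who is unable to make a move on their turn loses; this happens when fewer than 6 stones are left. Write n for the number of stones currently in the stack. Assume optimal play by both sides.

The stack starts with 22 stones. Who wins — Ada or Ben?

Ada wins.

Label each position W (a win for the player to move) or L (a loss). A position with no legal move is L; any other position is W exactly when some move reaches an L, and L when every move reaches a W.
n=0: no move → L
n=1: no move → L
n=2: no move → L
n=3: no move → L
n=4: no move → L
n=5: no move → L
n=6: reaches L-position 0 → W
n=7: reaches L-position 1 → W
n=8: reaches L-position 2 → W
n=9: reaches L-position 3 → W
n=10: reaches L-position 4 → W
n=11: reaches L-position 5 → W
n=12: reaches L-position 5 → W
n=13: only reaches 7(W), 6(W), all W → L
n=14: only reaches 8(W), 7(W), all W → L
n=15: only reaches 9(W), 8(W), all W → L
n=16: only reaches 10(W), 9(W), all W → L
n=17: only reaches 11(W), 10(W), all W → L
n=18: only reaches 12(W), 11(W), all W → L
n=19: reaches L-position 13 → W
n=20: reaches L-position 14 → W
n=21: reaches L-position 15 → W
n=22: reaches L-position 16 → W
The starting position 22 is W: Ada should remove 6, leaving 16, handing over an L position.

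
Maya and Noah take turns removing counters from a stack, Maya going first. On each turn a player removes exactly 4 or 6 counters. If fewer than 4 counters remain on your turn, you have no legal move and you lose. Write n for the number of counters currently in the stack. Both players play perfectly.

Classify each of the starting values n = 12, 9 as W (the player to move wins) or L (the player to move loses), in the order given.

12: L, 9: W

Positions with no move are L. A position that does have a move is losing for the player to move precisely when every available move leads to a winning position for the opponent. Fill in the labels:
n=0: no move → L
n=1: no move → L
n=2: no move → L
n=3: no move → L
n=4: W (go to 0, an L position)
n=5: W (go to 1, an L position)
n=6: W (go to 2, an L position)
n=7: W (go to 3, an L position)
n=8: W (go to 2, an L position)
n=9: W (go to 3, an L position)
n=10: L (options 6(W), 4(W) are all W)
n=11: L (options 7(W), 5(W) are all W)
n=12: L (options 8(W), 6(W) are all W)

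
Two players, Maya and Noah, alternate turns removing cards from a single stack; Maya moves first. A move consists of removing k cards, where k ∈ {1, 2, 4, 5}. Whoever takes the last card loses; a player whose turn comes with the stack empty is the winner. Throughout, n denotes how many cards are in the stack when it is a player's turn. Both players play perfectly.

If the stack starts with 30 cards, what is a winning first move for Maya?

Remove 2, leaving 28.

Positions with no move are W. A position that does have a move is losing for the player to move precisely when every available move leads to a winning position for the opponent. Fill in the labels:
n=0: no move; the opponent has just taken the last card and therefore loses → W
n=1: L (sole option 0(W) is W)
n=2: W (go to 1, an L position)
n=3: W (go to 1, an L position)
n=4: L (options 3(W), 2(W), 0(W) are all W)
n=5: W (go to 4, an L position)
n=6: W (go to 4, an L position)
n=7: L (options 6(W), 5(W), 3(W), 2(W) are all W)
n=8: W (go to 7, an L position)
n=9: W (go to 7, an L position)
n=10: L (options 9(W), 8(W), 6(W), 5(W) are all W)
n=11: W (go to 10, an L position)
n=12: W (go to 10, an L position)
n=13: L (options 12(W), 11(W), 9(W), 8(W) are all W)
n=14: W (go to 13, an L position)
n=15: W (go to 13, an L position)
n=16: L (options 15(W), 14(W), 12(W), 11(W) are all W)
n=17: W (go to 16, an L position)
n=18: W (go to 16, an L position)
n=19: L (options 18(W), 17(W), 15(W), 14(W) are all W)
n=20: W (go to 19, an L position)
n=21: W (go to 19, an L position)
n=22: L (options 21(W), 20(W), 18(W), 17(W) are all W)
n=23: W (go to 22, an L position)
n=24: W (go to 22, an L position)
n=25: L (options 24(W), 23(W), 21(W), 20(W) are all W)
n=26: W (go to 25, an L position)
n=27: W (go to 25, an L position)
n=28: L (options 27(W), 26(W), 24(W), 23(W) are all W)
n=29: W (go to 28, an L position)
n=30: W (go to 28, an L position)
From 30, the L positions reachable in one move are: 28, 25. Any move reaching one of these is winning.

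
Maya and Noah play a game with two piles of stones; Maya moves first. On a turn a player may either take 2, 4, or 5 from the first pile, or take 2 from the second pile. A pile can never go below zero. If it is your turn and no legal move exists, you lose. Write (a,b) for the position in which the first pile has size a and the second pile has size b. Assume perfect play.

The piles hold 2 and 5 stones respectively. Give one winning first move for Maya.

Move to (0,5).

Positions with no move are L. A position that does have a move is losing for the player to move precisely when every available move leads to a winning position for the opponent. Fill in the labels:
No move ever increases a pile, so every position that can arise here has a ≤ 2 and b ≤ 5; it is enough to label the cells with 0 ≤ a ≤ 2 and 0 ≤ b ≤ 5.
Every move lowers a or b (never raises either), so fill the grid row by row in increasing a, and left to right within a row: each cell's successors are then already labelled.
      b=0  b=1  b=2  b=3  b=4  b=5
a=0:    L    L    W    W    L    L
a=1:    L    L    W    W    L    L
a=2:    W    W    L    L    W    W
Cells with no legal move (terminal, hence L): (0,0), (0,1), (1,0), (1,1).
The remaining L cells, each justified by listing all of its moves:
(0,4): only reaches (0,2)(W), which is W → L
(0,5): only reaches (0,3)(W), which is W → L
(1,4): only reaches (1,2)(W), which is W → L
(1,5): only reaches (1,3)(W), which is W → L
(2,2): only reaches (0,2)(W), (2,0)(W), all W → L
(2,3): only reaches (0,3)(W), (2,1)(W), all W → L
Every other cell has at least one move into one of the L cells above, so it is W.
From (2,5), the L positions reachable in one move are: (0,5), (2,3). Any move reaching one of these is winning.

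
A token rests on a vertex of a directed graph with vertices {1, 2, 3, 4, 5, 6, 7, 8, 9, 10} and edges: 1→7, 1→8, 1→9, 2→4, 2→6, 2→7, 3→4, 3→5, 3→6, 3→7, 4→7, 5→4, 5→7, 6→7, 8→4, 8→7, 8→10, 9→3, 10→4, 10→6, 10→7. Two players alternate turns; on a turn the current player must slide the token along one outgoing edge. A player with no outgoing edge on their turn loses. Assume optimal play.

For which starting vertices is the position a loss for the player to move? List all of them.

Positions with no move are L. A position that does have a move is losing for the player to move precisely when every available move leads to a winning position for the opponent. Fill in the labels:
Every edge goes from a vertex to one that appears earlier in the order 7, 4, 6, 5, 3, 2, 10, 9, 8, 1, so processing vertices in that order labels each vertex after all of its successors.
7: no outgoing edge → L
4: can move to 7, which is L ⇒ W
6: can move to 7, which is L ⇒ W
5: can move to 7, which is L ⇒ W
3: can move to 7, which is L ⇒ W
2: can move to 7, which is L ⇒ W
10: can move to 7, which is L ⇒ W
9: the only move is to 3(W), a W ⇒ L
8: can move to 7, which is L ⇒ W
1: can move to 9, which is L ⇒ W
Reading off the rows marked L gives the requested list; there are 2 such vertices.

7, 9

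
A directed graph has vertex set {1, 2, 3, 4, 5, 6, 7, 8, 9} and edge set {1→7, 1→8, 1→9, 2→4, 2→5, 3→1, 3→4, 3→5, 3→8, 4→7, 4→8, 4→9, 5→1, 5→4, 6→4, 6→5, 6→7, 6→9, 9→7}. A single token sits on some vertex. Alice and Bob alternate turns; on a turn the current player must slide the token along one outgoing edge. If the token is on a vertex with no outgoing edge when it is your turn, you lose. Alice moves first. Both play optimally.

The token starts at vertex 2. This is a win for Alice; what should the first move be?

Build the W/L table. Terminal = L. A non-terminal position is W if it has a move to some L; otherwise it is L.
Every edge goes from a vertex to one that appears earlier in the order 8, 7, 9, 4, 1, 5, 2, 6, 3, so processing vertices in that order labels each vertex after all of its successors.
8: no outgoing edge → L
7: no outgoing edge → L
9: W (go to 7, an L position)
4: W (go to 7, an L position)
1: W (go to 7, an L position)
5: L (options 1(W), 4(W) are all W)
2: W (go to 5, an L position)
6: W (go to 5, an L position)
3: W (go to 5, an L position)
From 2, the L positions reachable in one move are: 5.

Move to 5.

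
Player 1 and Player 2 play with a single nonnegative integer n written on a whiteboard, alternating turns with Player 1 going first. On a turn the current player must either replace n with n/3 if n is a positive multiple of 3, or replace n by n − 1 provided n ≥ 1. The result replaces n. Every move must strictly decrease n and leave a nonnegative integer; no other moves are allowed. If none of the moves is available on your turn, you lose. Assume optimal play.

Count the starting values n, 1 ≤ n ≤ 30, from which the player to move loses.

Compute win/loss labels from the base case upward. A position with no move is L. Any other position is W if it can reach an L in one move, else L.
n=0: no move → L
n=1: reaches L-position 0 → W
n=2: only reaches 1(W), which is W → L
n=3: reaches L-position 2 → W
n=4: only reaches 3(W), which is W → L
n=5: reaches L-position 4 → W
n=6: reaches L-position 2 → W
n=7: only reaches 6(W), which is W → L
n=8: reaches L-position 7 → W
n=9: only reaches 3(W), 8(W), all W → L
n=10: reaches L-position 9 → W
n=11: only reaches 10(W), which is W → L
n=12: reaches L-position 4 → W
n=13: only reaches 12(W), which is W → L
n=14: reaches L-position 13 → W
n=15: only reaches 5(W), 14(W), all W → L
n=16: reaches L-position 15 → W
n=17: only reaches 16(W), which is W → L
n=18: reaches L-position 17 → W
n=19: only reaches 18(W), which is W → L
n=20: reaches L-position 19 → W
n=21: reaches L-position 7 → W
n=22: only reaches 21(W), which is W → L
n=23: reaches L-position 22 → W
n=24: only reaches 8(W), 23(W), all W → L
n=25: reaches L-position 24 → W
n=26: only reaches 25(W), which is W → L
n=27: reaches L-position 9 → W
n=28: only reaches 27(W), which is W → L
n=29: reaches L-position 28 → W
n=30: only reaches 10(W), 29(W), all W → L
L entries with 1 ≤ n ≤ 30 (n=0 is outside the asked range and is not counted): n = 2, 4, 7, 9, 11, 13, 15, 17, 19, 22, 24, 26, 28, 30; that makes 14.

14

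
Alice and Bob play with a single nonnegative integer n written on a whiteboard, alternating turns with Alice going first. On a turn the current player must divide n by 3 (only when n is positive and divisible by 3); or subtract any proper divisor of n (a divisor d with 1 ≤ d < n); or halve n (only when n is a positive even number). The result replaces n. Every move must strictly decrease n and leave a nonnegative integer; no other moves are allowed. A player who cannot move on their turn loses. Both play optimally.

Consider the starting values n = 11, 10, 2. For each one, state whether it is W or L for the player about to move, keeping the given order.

Work bottom-up. With no move the player to move loses. Otherwise the position is W if at least one move leads to an L position for the opponent, and L if every move leads to a W.
n=0: no move → L
n=1: no move → L
n=2: →1(L), so W
n=3: →1(L), so W
n=4: →2(W), 3(W) — all W, so L
n=5: →4(L), so W
n=6: →4(L), so W
n=7: →6(W) only, which is W, so L
n=8: →4(L), so W
n=9: →3(W), 6(W), 8(W) — all W, so L
n=10: →9(L), so W
n=11: →10(W) only, which is W, so L

11: L, 10: W, 2: W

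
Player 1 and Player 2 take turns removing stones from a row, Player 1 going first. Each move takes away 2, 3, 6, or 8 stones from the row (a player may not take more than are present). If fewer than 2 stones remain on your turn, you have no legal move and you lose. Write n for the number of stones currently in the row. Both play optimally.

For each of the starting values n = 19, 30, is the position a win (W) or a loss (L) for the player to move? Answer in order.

Build the W/L table. Terminal = L. A non-terminal position is W if it has a move to some L; otherwise it is L.
n=0: no move → L
n=1: no move → L
n=2: W (go to 0, an L position)
n=3: W (go to 1, an L position)
n=4: W (go to 1, an L position)
n=5: L (options 3(W), 2(W) are all W)
n=6: W (go to 0, an L position)
n=7: W (go to 5, an L position)
n=8: W (go to 5, an L position)
n=9: W (go to 1, an L position)
n=10: L (options 8(W), 7(W), 4(W), 2(W) are all W)
n=11: W (go to 5, an L position)
n=12: W (go to 10, an L position)
n=13: W (go to 10, an L position)
n=14: L (options 12(W), 11(W), 8(W), 6(W) are all W)
n=15: L (options 13(W), 12(W), 9(W), 7(W) are all W)
n=16: W (go to 14, an L position)
n=17: W (go to 15, an L position)
n=18: W (go to 15, an L position)
n=19: L (options 17(W), 16(W), 13(W), 11(W) are all W)
n=20: W (go to 14, an L position)
n=21: W (go to 19, an L position)
n=22: W (go to 19, an L position)
n=23: W (go to 15, an L position)
n=24: L (options 22(W), 21(W), 18(W), 16(W) are all W)
n=25: W (go to 19, an L position)
n=26: W (go to 24, an L position)
n=27: W (go to 24, an L position)
n=28: L (options 26(W), 25(W), 22(W), 20(W) are all W)
n=29: L (options 27(W), 26(W), 23(W), 21(W) are all W)
n=30: W (go to 28, an L position)

19: L, 30: W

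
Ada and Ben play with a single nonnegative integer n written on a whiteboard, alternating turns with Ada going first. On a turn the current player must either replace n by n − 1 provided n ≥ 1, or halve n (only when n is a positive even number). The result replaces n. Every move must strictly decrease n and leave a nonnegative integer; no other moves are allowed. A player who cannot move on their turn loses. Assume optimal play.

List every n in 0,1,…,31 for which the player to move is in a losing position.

Classify positions by backward induction: terminal positions (no move available) are L. From any other position, the mover wins iff some move reaches an L.
n=0: no move → L
n=1: →0(L), so W
n=2: →1(W) only, which is W, so L
n=3: →2(L), so W
n=4: →2(L), so W
n=5: →4(W) only, which is W, so L
n=6: →5(L), so W
n=7: →6(W) only, which is W, so L
n=8: →7(L), so W
n=9: →8(W) only, which is W, so L
n=10: →5(L), so W
n=11: →10(W) only, which is W, so L
n=12: →11(L), so W
n=13: →12(W) only, which is W, so L
n=14: →7(L), so W
n=15: →14(W) only, which is W, so L
n=16: →15(L), so W
n=17: →16(W) only, which is W, so L
n=18: →9(L), so W
n=19: →18(W) only, which is W, so L
n=20: →19(L), so W
n=21: →20(W) only, which is W, so L
n=22: →11(L), so W
n=23: →22(W) only, which is W, so L
n=24: →23(L), so W
n=25: →24(W) only, which is W, so L
n=26: →13(L), so W
n=27: →26(W) only, which is W, so L
n=28: →27(L), so W
n=29: →28(W) only, which is W, so L
n=30: →15(L), so W
n=31: →30(W) only, which is W, so L
The losing starting values of n are exactly the entries labelled L in this table (16 of them).

0, 2, 5, 7, 9, 11, 13, 15, 17, 19, 21, 23, 25, 27, 29, 31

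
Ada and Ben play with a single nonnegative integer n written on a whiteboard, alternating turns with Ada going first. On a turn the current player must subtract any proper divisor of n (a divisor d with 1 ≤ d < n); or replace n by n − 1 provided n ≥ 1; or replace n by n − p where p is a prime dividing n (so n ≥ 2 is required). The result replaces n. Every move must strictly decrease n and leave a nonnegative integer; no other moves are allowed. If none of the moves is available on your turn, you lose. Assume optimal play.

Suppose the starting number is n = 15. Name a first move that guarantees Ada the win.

Move to 14.

Work bottom-up. With no move the player to move loses. Otherwise the position is W if at least one move leads to an L position for the opponent, and L if every move leads to a W.
n=0: no move → L
n=1: W (go to 0, an L position)
n=2: W (go to 0, an L position)
n=3: W (go to 0, an L position)
n=4: L (options 2(W), 3(W) are all W)
n=5: W (go to 0, an L position)
n=6: W (go to 4, an L position)
n=7: W (go to 0, an L position)
n=8: W (go to 4, an L position)
n=9: L (options 6(W), 8(W) are all W)
n=10: W (go to 9, an L position)
n=11: W (go to 0, an L position)
n=12: W (go to 9, an L position)
n=13: W (go to 0, an L position)
n=14: L (options 7(W), 12(W), 13(W) are all W)
n=15: W (go to 14, an L position)
From 15, the L positions reachable in one move are: 14.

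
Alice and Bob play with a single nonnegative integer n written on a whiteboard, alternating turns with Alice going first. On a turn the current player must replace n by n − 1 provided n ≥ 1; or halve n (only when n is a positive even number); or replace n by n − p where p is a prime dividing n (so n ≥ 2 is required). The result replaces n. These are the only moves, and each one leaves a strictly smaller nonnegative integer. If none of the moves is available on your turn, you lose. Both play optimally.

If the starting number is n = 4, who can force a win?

Bob wins.

Label each position W (a win for the player to move) or L (a loss). A position with no legal move is L; any other position is W exactly when some move reaches an L, and L when every move reaches a W.
n=0: no move → L
n=1: →0(L), so W
n=2: →0(L), so W
n=3: →0(L), so W
n=4: →2(W), 3(W) — all W, so L
Every move from 4 reaches a W position, so the mover loses.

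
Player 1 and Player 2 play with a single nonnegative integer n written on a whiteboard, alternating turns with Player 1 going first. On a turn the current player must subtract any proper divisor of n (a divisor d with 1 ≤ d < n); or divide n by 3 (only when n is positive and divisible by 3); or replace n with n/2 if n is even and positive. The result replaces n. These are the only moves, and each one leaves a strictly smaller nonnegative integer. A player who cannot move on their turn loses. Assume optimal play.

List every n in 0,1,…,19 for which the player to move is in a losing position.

Label each position W (a win for the player to move) or L (a loss). A position with no legal move is L; any other position is W exactly when some move reaches an L, and L when every move reaches a W.
n=0: no move → L
n=1: no move → L
n=2: reaches L-position 1 → W
n=3: reaches L-position 1 → W
n=4: only reaches 2(W), 3(W), all W → L
n=5: reaches L-position 4 → W
n=6: reaches L-position 4 → W
n=7: only reaches 6(W), which is W → L
n=8: reaches L-position 4 → W
n=9: only reaches 3(W), 6(W), 8(W), all W → L
n=10: reaches L-position 9 → W
n=11: only reaches 10(W), which is W → L
n=12: reaches L-position 4 → W
n=13: only reaches 12(W), which is W → L
n=14: reaches L-position 7 → W
n=15: only reaches 5(W), 10(W), 12(W), 14(W), all W → L
n=16: reaches L-position 15 → W
n=17: only reaches 16(W), which is W → L
n=18: reaches L-position 9 → W
n=19: only reaches 18(W), which is W → L
Reading off the rows marked L gives the requested list; there are 10 such values of n.

0, 1, 4, 7, 9, 11, 13, 15, 17, 19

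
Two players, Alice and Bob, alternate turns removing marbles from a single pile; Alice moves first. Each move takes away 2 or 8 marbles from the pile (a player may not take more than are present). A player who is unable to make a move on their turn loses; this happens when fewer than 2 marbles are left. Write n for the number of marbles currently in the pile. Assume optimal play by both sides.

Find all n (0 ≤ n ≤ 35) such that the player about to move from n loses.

Positions with no move are L. A position that does have a move is losing for the player to move precisely when every available move leads to a winning position for the opponent. Fill in the labels:
n=0: no move → L
n=1: no move → L
n=2: reaches L-position 0 → W
n=3: reaches L-position 1 → W
n=4: only reaches 2(W), which is W → L
n=5: only reaches 3(W), which is W → L
n=6: reaches L-position 4 → W
n=7: reaches L-position 5 → W
n=8: reaches L-position 0 → W
n=9: reaches L-position 1 → W
n=10: only reaches 8(W), 2(W), all W → L
n=11: only reaches 9(W), 3(W), all W → L
n=12: reaches L-position 10 → W
n=13: reaches L-position 11 → W
n=14: only reaches 12(W), 6(W), all W → L
n=15: only reaches 13(W), 7(W), all W → L
n=16: reaches L-position 14 → W
n=17: reaches L-position 15 → W
n=18: reaches L-position 10 → W
n=19: reaches L-position 11 → W
n=20: only reaches 18(W), 12(W), all W → L
n=21: only reaches 19(W), 13(W), all W → L
n=22: reaches L-position 20 → W
n=23: reaches L-position 21 → W
n=24: only reaches 22(W), 16(W), all W → L
n=25: only reaches 23(W), 17(W), all W → L
n=26: reaches L-position 24 → W
n=27: reaches L-position 25 → W
n=28: reaches L-position 20 → W
n=29: reaches L-position 21 → W
n=30: only reaches 28(W), 22(W), all W → L
n=31: only reaches 29(W), 23(W), all W → L
n=32: reaches L-position 30 → W
n=33: reaches L-position 31 → W
n=34: only reaches 32(W), 26(W), all W → L
n=35: only reaches 33(W), 27(W), all W → L
Reading off the rows marked L gives the requested list; there are 16 such values of n.

0, 1, 4, 5, 10, 11, 14, 15, 20, 21, 24, 25, 30, 31, 34, 35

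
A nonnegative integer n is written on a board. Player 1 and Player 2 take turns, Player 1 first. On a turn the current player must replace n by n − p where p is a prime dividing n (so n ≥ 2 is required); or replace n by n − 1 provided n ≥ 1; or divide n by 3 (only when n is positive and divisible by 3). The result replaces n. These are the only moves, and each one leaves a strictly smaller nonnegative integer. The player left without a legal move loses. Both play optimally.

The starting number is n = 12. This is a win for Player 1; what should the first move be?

Classify positions by backward induction: terminal positions (no move available) are L. From any other position, the mover wins iff some move reaches an L.
n=0: no move → L
n=1: reaches L-position 0 → W
n=2: reaches L-position 0 → W
n=3: reaches L-position 0 → W
n=4: only reaches 2(W), 3(W), all W → L
n=5: reaches L-position 0 → W
n=6: reaches L-position 4 → W
n=7: reaches L-position 0 → W
n=8: only reaches 6(W), 7(W), all W → L
n=9: reaches L-position 8 → W
n=10: reaches L-position 8 → W
n=11: reaches L-position 0 → W
n=12: reaches L-position 4 → W
From 12, the L positions reachable in one move are: 4.

Move to 4.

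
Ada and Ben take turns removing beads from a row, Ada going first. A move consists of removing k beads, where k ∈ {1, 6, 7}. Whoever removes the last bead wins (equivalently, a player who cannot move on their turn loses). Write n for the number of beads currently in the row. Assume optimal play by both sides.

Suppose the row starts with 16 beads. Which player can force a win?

Ben wins.

Label each position W (a win for the player to move) or L (a loss). A position with no legal move is L; any other position is W exactly when some move reaches an L, and L when every move reaches a W.
n=0: no move → L
n=1: →0(L), so W
n=2: →1(W) only, which is W, so L
n=3: →2(L), so W
n=4: →3(W) only, which is W, so L
n=5: →4(L), so W
n=6: →0(L), so W
n=7: →0(L), so W
n=8: →2(L), so W
n=9: →2(L), so W
n=10: →4(L), so W
n=11: →4(L), so W
n=12: →11(W), 6(W), 5(W) — all W, so L
n=13: →12(L), so W
n=14: →13(W), 8(W), 7(W) — all W, so L
n=15: →14(L), so W
n=16: →15(W), 10(W), 9(W) — all W, so L
Every move from 16 reaches a W position, so the mover loses.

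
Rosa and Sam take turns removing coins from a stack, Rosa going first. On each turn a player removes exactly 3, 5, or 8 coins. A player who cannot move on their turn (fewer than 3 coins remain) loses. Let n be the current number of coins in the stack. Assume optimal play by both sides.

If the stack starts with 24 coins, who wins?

Sam wins.

Label each position W (a win for the player to move) or L (a loss). A position with no legal move is L; any other position is W exactly when some move reaches an L, and L when every move reaches a W.
n=0: no move → L
n=1: no move → L
n=2: no move → L
n=3: can move to 0, which is L ⇒ W
n=4: can move to 1, which is L ⇒ W
n=5: can move to 2, which is L ⇒ W
n=6: can move to 1, which is L ⇒ W
n=7: can move to 2, which is L ⇒ W
n=8: can move to 0, which is L ⇒ W
n=9: can move to 1, which is L ⇒ W
n=10: can move to 2, which is L ⇒ W
n=11: moves to 8(W), 6(W), 3(W); every one is W ⇒ L
n=12: moves to 9(W), 7(W), 4(W); every one is W ⇒ L
n=13: moves to 10(W), 8(W), 5(W); every one is W ⇒ L
n=14: can move to 11, which is L ⇒ W
n=15: can move to 12, which is L ⇒ W
n=16: can move to 13, which is L ⇒ W
n=17: can move to 12, which is L ⇒ W
n=18: can move to 13, which is L ⇒ W
n=19: can move to 11, which is L ⇒ W
n=20: can move to 12, which is L ⇒ W
n=21: can move to 13, which is L ⇒ W
n=22: moves to 19(W), 17(W), 14(W); every one is W ⇒ L
n=23: moves to 20(W), 18(W), 15(W); every one is W ⇒ L
n=24: moves to 21(W), 19(W), 16(W); every one is W ⇒ L
Every move from 24 reaches a W position, so the mover loses.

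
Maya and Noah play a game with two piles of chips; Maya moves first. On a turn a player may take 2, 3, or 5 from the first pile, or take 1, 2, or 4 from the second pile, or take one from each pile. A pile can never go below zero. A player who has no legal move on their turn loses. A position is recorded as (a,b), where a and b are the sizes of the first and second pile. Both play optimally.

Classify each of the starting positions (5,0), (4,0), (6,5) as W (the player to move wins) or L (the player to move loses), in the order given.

Compute win/loss labels from the base case upward. A position with no move is L. Any other position is W if it can reach an L in one move, else L.
No move ever increases a pile, so every position that can arise here has a ≤ 6 and b ≤ 5; it is enough to label the cells with 0 ≤ a ≤ 6 and 0 ≤ b ≤ 5.
Every move lowers a or b (never raises either), so fill the grid row by row in increasing a, and left to right within a row: each cell's successors are then already labelled.
      b=0  b=1  b=2  b=3  b=4  b=5
a=0:    L    W    W    L    W    W
a=1:    L    W    W    L    W    W
a=2:    W    W    L    W    W    L
a=3:    W    L    W    W    L    W
a=4:    W    L    W    W    L    W
a=5:    W    W    W    W    W    W
a=6:    W    W    L    W    W    L
Cells with no legal move (terminal, hence L): (0,0), (1,0).
The remaining L cells, each justified by listing all of its moves:
(0,3): only reaches (0,2)(W), (0,1)(W), all W → L
(1,3): only reaches (1,2)(W), (1,1)(W), (0,2)(W), all W → L
(2,2): only reaches (0,2)(W), (2,1)(W), (2,0)(W), (1,1)(W), all W → L
(2,5): only reaches (0,5)(W), (2,4)(W), (2,3)(W), (2,1)(W), (1,4)(W), all W → L
(3,1): only reaches (1,1)(W), (0,1)(W), (3,0)(W), (2,0)(W), all W → L
(3,4): only reaches (1,4)(W), (0,4)(W), (3,3)(W), (3,2)(W), (3,0)(W), (2,3)(W), all W → L
(4,1): only reaches (2,1)(W), (1,1)(W), (4,0)(W), (3,0)(W), all W → L
(4,4): only reaches (2,4)(W), (1,4)(W), (4,3)(W), (4,2)(W), (4,0)(W), (3,3)(W), all W → L
(6,2): only reaches (4,2)(W), (3,2)(W), (1,2)(W), (6,1)(W), (6,0)(W), (5,1)(W), all W → L
(6,5): only reaches (4,5)(W), (3,5)(W), (1,5)(W), (6,4)(W), (6,3)(W), (6,1)(W), (5,4)(W), all W → L
Every other cell has at least one move into one of the L cells above, so it is W.
(5,0): the move to (0,0) reaches an L cell, so W
(4,0): the move to (1,0) reaches an L cell, so W
(6,5): one of the L cells justified above, so L

(5,0): W, (4,0): W, (6,5): L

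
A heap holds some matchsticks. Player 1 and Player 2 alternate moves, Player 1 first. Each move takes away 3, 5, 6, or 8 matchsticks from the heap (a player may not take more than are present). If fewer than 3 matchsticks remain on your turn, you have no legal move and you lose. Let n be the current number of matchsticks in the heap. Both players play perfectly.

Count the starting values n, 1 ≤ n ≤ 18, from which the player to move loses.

Compute win/loss labels from the base case upward. A position with no move is L. Any other position is W if it can reach an L in one move, else L.
n=0: no move → L
n=1: no move → L
n=2: no move → L
n=3: →0(L), so W
n=4: →1(L), so W
n=5: →2(L), so W
n=6: →1(L), so W
n=7: →2(L), so W
n=8: →2(L), so W
n=9: →1(L), so W
n=10: →2(L), so W
n=11: →8(W), 6(W), 5(W), 3(W) — all W, so L
n=12: →9(W), 7(W), 6(W), 4(W) — all W, so L
n=13: →10(W), 8(W), 7(W), 5(W) — all W, so L
n=14: →11(L), so W
n=15: →12(L), so W
n=16: →13(L), so W
n=17: →12(L), so W
n=18: →13(L), so W
L entries with 1 ≤ n ≤ 18 (n=0 is outside the asked range and is not counted): n = 1, 2, 11, 12, 13; that makes 5.

5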